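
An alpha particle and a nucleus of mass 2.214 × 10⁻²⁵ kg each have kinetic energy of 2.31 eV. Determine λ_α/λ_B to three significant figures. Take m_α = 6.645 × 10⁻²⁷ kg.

At fixed KE, p = √(2mKE) so λ = h/p ∝ 1/√m.
λ_α/λ_B = √(m_B/m_α) = √(2.214 × 10⁻²⁵/6.645 × 10⁻²⁷) = √(33.32) = 5.77.

λ_α/λ_B = 5.77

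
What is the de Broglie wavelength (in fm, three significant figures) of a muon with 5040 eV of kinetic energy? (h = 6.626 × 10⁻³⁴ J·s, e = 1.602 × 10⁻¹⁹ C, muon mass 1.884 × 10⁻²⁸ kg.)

λ = 1200 fm

KE = 5040 eV = 8.074 × 10⁻¹⁶ J.
p = √(2mKE) = √(2 × 1.884 × 10⁻²⁸ × 8.074 × 10⁻¹⁶) = 5.516 × 10⁻²² kg·m/s.
λ = h/p = 6.626 × 10⁻³⁴ / 5.516 × 10⁻²² = 1.20 × 10⁻¹² m = 1200 fm.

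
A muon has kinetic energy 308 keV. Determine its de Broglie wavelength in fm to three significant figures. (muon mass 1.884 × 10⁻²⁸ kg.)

KE = 308 keV = 4.934 × 10⁻¹⁴ J.
p = √(2mKE) = √(2 × 1.884 × 10⁻²⁸ × 4.934 × 10⁻¹⁴) = 4.312 × 10⁻²¹ kg·m/s.
λ = h/p = 6.626 × 10⁻³⁴ / 4.312 × 10⁻²¹ = 1.54 × 10⁻¹³ m = 154 fm.

λ = 154 fm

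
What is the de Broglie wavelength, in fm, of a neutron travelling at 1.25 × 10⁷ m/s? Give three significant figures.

p = mv = 1.675 × 10⁻²⁷ × 1.25 × 10⁷ = 2.094 × 10⁻²⁰ kg·m/s.
λ = h/p = 6.626 × 10⁻³⁴ / 2.094 × 10⁻²⁰ = 3.16 × 10⁻¹⁴ m = 31.6 fm.

λ = 31.6 fm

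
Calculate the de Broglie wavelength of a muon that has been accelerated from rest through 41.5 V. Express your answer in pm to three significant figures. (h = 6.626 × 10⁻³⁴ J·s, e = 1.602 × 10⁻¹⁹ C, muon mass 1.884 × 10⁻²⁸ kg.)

λ = 13.2 pm

KE = eV = 1.602 × 10⁻¹⁹ × 41.50 = 6.648 × 10⁻¹⁸ J.
p = √(2mKE) = √(2 × 1.884 × 10⁻²⁸ × 6.648 × 10⁻¹⁸) = 5.005 × 10⁻²³ kg·m/s.
λ = h/p = 6.626 × 10⁻³⁴ / 5.005 × 10⁻²³ = 1.32 × 10⁻¹¹ m = 13.2 pm.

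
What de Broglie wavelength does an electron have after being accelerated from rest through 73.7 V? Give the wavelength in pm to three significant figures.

λ = 143 pm

KE = eV = 1.602 × 10⁻¹⁹ × 73.70 = 1.181 × 10⁻¹⁷ J.
p = √(2mKE) = √(2 × 9.109 × 10⁻³¹ × 1.181 × 10⁻¹⁷) = 4.638 × 10⁻²⁴ kg·m/s.
λ = h/p = 6.626 × 10⁻³⁴ / 4.638 × 10⁻²⁴ = 1.43 × 10⁻¹⁰ m = 143 pm.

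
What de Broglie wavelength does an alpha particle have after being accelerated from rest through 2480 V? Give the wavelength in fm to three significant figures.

KE = 2eV = 2 × 1.602 × 10⁻¹⁹ × 2480 = 7.946 × 10⁻¹⁶ J.
p = √(2mKE) = √(2 × 6.645 × 10⁻²⁷ × 7.946 × 10⁻¹⁶) = 3.250 × 10⁻²¹ kg·m/s.
λ = h/p = 6.626 × 10⁻³⁴ / 3.250 × 10⁻²¹ = 2.04 × 10⁻¹³ m = 204 fm.

λ = 204 fm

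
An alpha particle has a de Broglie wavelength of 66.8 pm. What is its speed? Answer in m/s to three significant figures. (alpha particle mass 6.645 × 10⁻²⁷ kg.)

v = 1490 m/s

p = h/λ = 6.626 × 10⁻³⁴ / 6.680 × 10⁻¹¹ = 9.919 × 10⁻²⁴ kg·m/s.
v = p/m = 9.919 × 10⁻²⁴ / 6.645 × 10⁻²⁷ = 1.49 × 10³ m/s = 1490 m/s.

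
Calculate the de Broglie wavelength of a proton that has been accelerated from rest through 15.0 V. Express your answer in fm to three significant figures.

KE = eV = 1.602 × 10⁻¹⁹ × 15.00 = 2.403 × 10⁻¹⁸ J.
p = √(2mKE) = √(2 × 1.673 × 10⁻²⁷ × 2.403 × 10⁻¹⁸) = 8.967 × 10⁻²³ kg·m/s.
λ = h/p = 6.626 × 10⁻³⁴ / 8.967 × 10⁻²³ = 7.39 × 10⁻¹² m = 7390 fm.

λ = 7390 fm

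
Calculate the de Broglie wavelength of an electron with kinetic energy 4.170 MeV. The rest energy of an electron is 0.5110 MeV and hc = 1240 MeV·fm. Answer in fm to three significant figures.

Total energy E = KE + m₀c² = 4.170 + 0.5110 = 4.6810 MeV.
(pc)² = E² − (m₀c²)² = (4.6810)² − (0.5110)² = 21.65 MeV², so pc = 4.653 MeV.
λ = hc/(pc) = 1240 MeV·fm / 4.653 MeV = 266 fm.

λ = 266 fm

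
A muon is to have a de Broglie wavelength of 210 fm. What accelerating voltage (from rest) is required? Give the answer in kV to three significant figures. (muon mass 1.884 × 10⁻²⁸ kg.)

p = h/λ = 6.626 × 10⁻³⁴ / 2.100 × 10⁻¹³ = 3.155 × 10⁻²¹ kg·m/s.
KE = p²/(2m) = 2.642 × 10⁻¹⁴ J.
V = KE/e = 2.642 × 10⁻¹⁴ / (1.602 × 10⁻¹⁹) = 165 kV.

V = 165 kV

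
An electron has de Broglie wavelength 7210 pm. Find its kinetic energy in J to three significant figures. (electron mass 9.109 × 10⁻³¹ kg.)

p = h/λ = 6.626 × 10⁻³⁴ / 7.210 × 10⁻⁹ = 9.190 × 10⁻²⁶ kg·m/s.
KE = p²/(2m) = (9.190 × 10⁻²⁶)² / (2 × 9.109 × 10⁻³¹) = 4.636 × 10⁻²¹ J = 4.64 × 10⁻²¹ J.

KE = 4.64 × 10⁻²¹ J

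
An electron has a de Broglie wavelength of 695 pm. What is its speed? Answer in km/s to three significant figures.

p = h/λ = 6.626 × 10⁻³⁴ / 6.950 × 10⁻¹⁰ = 9.534 × 10⁻²⁵ kg·m/s.
v = p/m = 9.534 × 10⁻²⁵ / 9.109 × 10⁻³¹ = 1.05 × 10⁶ m/s = 1050 km/s.

v = 1050 km/s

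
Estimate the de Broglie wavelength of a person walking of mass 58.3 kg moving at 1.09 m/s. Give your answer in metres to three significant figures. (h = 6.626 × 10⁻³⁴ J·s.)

p = mv = 58.3 × 1.09 = 6.355 × 10¹ kg·m/s.
λ = h/p = 6.626 × 10⁻³⁴ / 6.355 × 10¹ = 1.04 × 10⁻³⁵ m.

λ = 1.04 × 10⁻³⁵ m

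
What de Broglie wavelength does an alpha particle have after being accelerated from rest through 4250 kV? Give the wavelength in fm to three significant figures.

KE = 2eV = 2 × 1.602 × 10⁻¹⁹ × 4.250 × 10⁶ = 1.362 × 10⁻¹² J.
p = √(2mKE) = √(2 × 6.645 × 10⁻²⁷ × 1.362 × 10⁻¹²) = 1.345 × 10⁻¹⁹ kg·m/s.
λ = h/p = 6.626 × 10⁻³⁴ / 1.345 × 10⁻¹⁹ = 4.93 × 10⁻¹⁵ m = 4.93 fm.

λ = 4.93 fm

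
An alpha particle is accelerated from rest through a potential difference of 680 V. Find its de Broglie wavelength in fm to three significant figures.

λ = 389 fm

KE = 2eV = 2 × 1.602 × 10⁻¹⁹ × 680.0 = 2.179 × 10⁻¹⁶ J.
p = √(2mKE) = √(2 × 6.645 × 10⁻²⁷ × 2.179 × 10⁻¹⁶) = 1.702 × 10⁻²¹ kg·m/s.
λ = h/p = 6.626 × 10⁻³⁴ / 1.702 × 10⁻²¹ = 3.89 × 10⁻¹³ m = 389 fm.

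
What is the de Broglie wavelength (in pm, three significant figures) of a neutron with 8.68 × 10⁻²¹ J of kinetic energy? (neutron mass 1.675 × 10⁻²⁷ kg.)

λ = 123 pm

p = √(2mKE) = √(2 × 1.675 × 10⁻²⁷ × 8.680 × 10⁻²¹) = 5.392 × 10⁻²⁴ kg·m/s.
λ = h/p = 6.626 × 10⁻³⁴ / 5.392 × 10⁻²⁴ = 1.23 × 10⁻¹⁰ m = 123 pm.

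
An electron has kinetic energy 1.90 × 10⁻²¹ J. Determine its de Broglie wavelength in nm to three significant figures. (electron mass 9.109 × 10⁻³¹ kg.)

p = √(2mKE) = √(2 × 9.109 × 10⁻³¹ × 1.900 × 10⁻²¹) = 5.883 × 10⁻²⁶ kg·m/s.
λ = h/p = 6.626 × 10⁻³⁴ / 5.883 × 10⁻²⁶ = 1.13 × 10⁻⁸ m = 11.3 nm.

λ = 11.3 nm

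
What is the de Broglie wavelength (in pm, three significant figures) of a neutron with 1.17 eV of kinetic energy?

KE = 1.17 eV = 1.874 × 10⁻¹⁹ J.
p = √(2mKE) = √(2 × 1.675 × 10⁻²⁷ × 1.874 × 10⁻¹⁹) = 2.506 × 10⁻²³ kg·m/s.
λ = h/p = 6.626 × 10⁻³⁴ / 2.506 × 10⁻²³ = 2.64 × 10⁻¹¹ m = 26.4 pm.

λ = 26.4 pm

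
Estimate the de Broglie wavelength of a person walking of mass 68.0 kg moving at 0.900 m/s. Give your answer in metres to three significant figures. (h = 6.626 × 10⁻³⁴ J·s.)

p = mv = 68.0 × 0.900 = 6.120 × 10¹ kg·m/s.
λ = h/p = 6.626 × 10⁻³⁴ / 6.120 × 10¹ = 1.08 × 10⁻³⁵ m.

λ = 1.08 × 10⁻³⁵ m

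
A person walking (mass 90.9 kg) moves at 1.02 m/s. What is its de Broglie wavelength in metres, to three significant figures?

λ = 7.15 × 10⁻³⁶ m

p = mv = 90.9 × 1.02 = 9.272 × 10¹ kg·m/s.
λ = h/p = 6.626 × 10⁻³⁴ / 9.272 × 10¹ = 7.15 × 10⁻³⁶ m.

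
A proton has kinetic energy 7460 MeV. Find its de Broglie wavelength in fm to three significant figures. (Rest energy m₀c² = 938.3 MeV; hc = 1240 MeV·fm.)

Total energy E = KE + m₀c² = 7460 + 938.3 = 8398.3 MeV.
(pc)² = E² − (m₀c²)² = (8398.3)² − (938.3)² = 6.965 × 10⁷ MeV², so pc = 8346 MeV.
λ = hc/(pc) = 1240 MeV·fm / 8346 MeV = 0.149 fm.

λ = 0.149 fm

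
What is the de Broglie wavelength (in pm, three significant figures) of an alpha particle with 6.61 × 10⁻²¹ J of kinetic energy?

p = √(2mKE) = √(2 × 6.645 × 10⁻²⁷ × 6.610 × 10⁻²¹) = 9.373 × 10⁻²⁴ kg·m/s.
λ = h/p = 6.626 × 10⁻³⁴ / 9.373 × 10⁻²⁴ = 7.07 × 10⁻¹¹ m = 70.7 pm.

λ = 70.7 pm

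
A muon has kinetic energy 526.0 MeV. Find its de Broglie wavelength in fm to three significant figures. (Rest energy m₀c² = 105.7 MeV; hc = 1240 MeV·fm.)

Total energy E = KE + m₀c² = 526.0 + 105.7 = 631.7 MeV.
(pc)² = E² − (m₀c²)² = (631.7)² − (105.7)² = 3.879 × 10⁵ MeV², so pc = 622.8 MeV.
λ = hc/(pc) = 1240 MeV·fm / 622.8 MeV = 1.99 fm.

λ = 1.99 fm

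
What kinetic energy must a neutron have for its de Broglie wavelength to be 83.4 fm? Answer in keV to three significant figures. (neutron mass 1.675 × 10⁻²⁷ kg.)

p = h/λ = 6.626 × 10⁻³⁴ / 8.340 × 10⁻¹⁴ = 7.945 × 10⁻²¹ kg·m/s.
KE = p²/(2m) = (7.945 × 10⁻²¹)² / (2 × 1.675 × 10⁻²⁷) = 1.884 × 10⁻¹⁴ J = 118 keV.

KE = 118 keV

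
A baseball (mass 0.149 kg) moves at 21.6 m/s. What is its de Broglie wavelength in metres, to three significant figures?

λ = 2.06 × 10⁻³⁴ m

p = mv = 0.149 × 21.6 = 3.218 kg·m/s.
λ = h/p = 6.626 × 10⁻³⁴ / 3.218 = 2.06 × 10⁻³⁴ m.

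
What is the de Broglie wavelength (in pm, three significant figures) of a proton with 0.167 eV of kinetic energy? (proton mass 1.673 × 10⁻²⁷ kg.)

λ = 70.0 pm

KE = 0.167 eV = 2.675 × 10⁻²⁰ J.
p = √(2mKE) = √(2 × 1.673 × 10⁻²⁷ × 2.675 × 10⁻²⁰) = 9.461 × 10⁻²⁴ kg·m/s.
λ = h/p = 6.626 × 10⁻³⁴ / 9.461 × 10⁻²⁴ = 7.00 × 10⁻¹¹ m = 70.0 pm.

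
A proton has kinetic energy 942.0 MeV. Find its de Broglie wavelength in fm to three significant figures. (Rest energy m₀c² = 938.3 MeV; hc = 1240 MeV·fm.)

λ = 0.761 fm

Total energy E = KE + m₀c² = 942.0 + 938.3 = 1880.3 MeV.
(pc)² = E² − (m₀c²)² = (1880.3)² − (938.3)² = 2.655 × 10⁶ MeV², so pc = 1629 MeV.
λ = hc/(pc) = 1240 MeV·fm / 1629 MeV = 0.761 fm.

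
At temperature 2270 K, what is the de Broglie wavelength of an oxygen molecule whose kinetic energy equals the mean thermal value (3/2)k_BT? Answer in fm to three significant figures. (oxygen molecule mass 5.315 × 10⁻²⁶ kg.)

KE = (3/2)k_BT = 1.5 × 1.381 × 10⁻²³ × 2270 = 4.702 × 10⁻²⁰ J.
p = √(2mKE) = √(2 × 5.315 × 10⁻²⁶ × 4.702 × 10⁻²⁰) = 7.070 × 10⁻²³ kg·m/s.
λ = h/p = 9.37 × 10⁻¹² m = 9370 fm.

λ = 9370 fm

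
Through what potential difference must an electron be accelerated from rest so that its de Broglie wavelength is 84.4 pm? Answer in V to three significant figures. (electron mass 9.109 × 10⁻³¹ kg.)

V = 211 V

p = h/λ = 6.626 × 10⁻³⁴ / 8.440 × 10⁻¹¹ = 7.851 × 10⁻²⁴ kg·m/s.
KE = p²/(2m) = 3.383 × 10⁻¹⁷ J.
V = KE/e = 3.383 × 10⁻¹⁷ / (1.602 × 10⁻¹⁹) = 211 V.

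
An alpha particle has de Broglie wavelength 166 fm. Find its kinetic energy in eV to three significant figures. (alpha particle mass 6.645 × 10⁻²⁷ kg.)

KE = 7480 eV

p = h/λ = 6.626 × 10⁻³⁴ / 1.660 × 10⁻¹³ = 3.992 × 10⁻²¹ kg·m/s.
KE = p²/(2m) = (3.992 × 10⁻²¹)² / (2 × 6.645 × 10⁻²⁷) = 1.199 × 10⁻¹⁵ J = 7480 eV.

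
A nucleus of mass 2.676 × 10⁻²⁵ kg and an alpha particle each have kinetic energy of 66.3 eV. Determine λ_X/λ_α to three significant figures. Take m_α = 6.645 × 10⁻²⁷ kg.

At fixed KE, p = √(2mKE) so λ = h/p ∝ 1/√m.
λ_X/λ_α = √(m_α/m_X) = √(6.645 × 10⁻²⁷/2.676 × 10⁻²⁵) = √(0.02483) = 0.158.

λ_X/λ_α = 0.158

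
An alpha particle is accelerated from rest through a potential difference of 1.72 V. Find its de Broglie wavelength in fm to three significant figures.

λ = 7740 fm

KE = 2eV = 2 × 1.602 × 10⁻¹⁹ × 1.720 = 5.511 × 10⁻¹⁹ J.
p = √(2mKE) = √(2 × 6.645 × 10⁻²⁷ × 5.511 × 10⁻¹⁹) = 8.558 × 10⁻²³ kg·m/s.
λ = h/p = 6.626 × 10⁻³⁴ / 8.558 × 10⁻²³ = 7.74 × 10⁻¹² m = 7740 fm.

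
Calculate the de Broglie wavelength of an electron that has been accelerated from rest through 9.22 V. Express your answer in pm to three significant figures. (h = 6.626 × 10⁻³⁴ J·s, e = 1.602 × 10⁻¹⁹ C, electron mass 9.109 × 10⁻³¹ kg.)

KE = eV = 1.602 × 10⁻¹⁹ × 9.220 = 1.477 × 10⁻¹⁸ J.
p = √(2mKE) = √(2 × 9.109 × 10⁻³¹ × 1.477 × 10⁻¹⁸) = 1.640 × 10⁻²⁴ kg·m/s.
λ = h/p = 6.626 × 10⁻³⁴ / 1.640 × 10⁻²⁴ = 4.04 × 10⁻¹⁰ m = 404 pm.

λ = 404 pm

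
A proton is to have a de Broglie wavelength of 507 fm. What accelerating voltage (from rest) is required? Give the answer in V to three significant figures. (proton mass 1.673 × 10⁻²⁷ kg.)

p = h/λ = 6.626 × 10⁻³⁴ / 5.070 × 10⁻¹³ = 1.307 × 10⁻²¹ kg·m/s.
KE = p²/(2m) = 5.105 × 10⁻¹⁶ J.
V = KE/e = 5.105 × 10⁻¹⁶ / (1.602 × 10⁻¹⁹) = 3190 V.

V = 3190 V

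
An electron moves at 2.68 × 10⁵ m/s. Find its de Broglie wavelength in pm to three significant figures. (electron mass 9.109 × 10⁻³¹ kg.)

p = mv = 9.109 × 10⁻³¹ × 2.68 × 10⁵ = 2.441 × 10⁻²⁵ kg·m/s.
λ = h/p = 6.626 × 10⁻³⁴ / 2.441 × 10⁻²⁵ = 2.71 × 10⁻⁹ m = 2710 pm.

λ = 2710 pm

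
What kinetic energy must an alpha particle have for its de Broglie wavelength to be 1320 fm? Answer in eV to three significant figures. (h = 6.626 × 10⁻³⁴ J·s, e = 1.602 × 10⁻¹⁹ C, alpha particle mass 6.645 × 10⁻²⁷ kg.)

p = h/λ = 6.626 × 10⁻³⁴ / 1.320 × 10⁻¹² = 5.020 × 10⁻²² kg·m/s.
KE = p²/(2m) = (5.020 × 10⁻²²)² / (2 × 6.645 × 10⁻²⁷) = 1.896 × 10⁻¹⁷ J = 118 eV.

KE = 118 eV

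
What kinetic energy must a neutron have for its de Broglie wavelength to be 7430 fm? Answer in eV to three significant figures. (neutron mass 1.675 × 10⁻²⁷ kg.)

KE = 14.8 eV

p = h/λ = 6.626 × 10⁻³⁴ / 7.430 × 10⁻¹² = 8.918 × 10⁻²³ kg·m/s.
KE = p²/(2m) = (8.918 × 10⁻²³)² / (2 × 1.675 × 10⁻²⁷) = 2.374 × 10⁻¹⁸ J = 14.8 eV.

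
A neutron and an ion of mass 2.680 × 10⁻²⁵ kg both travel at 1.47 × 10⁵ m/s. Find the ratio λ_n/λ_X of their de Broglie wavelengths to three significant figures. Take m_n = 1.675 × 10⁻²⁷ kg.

λ_n/λ_X = 160

At fixed v, p = mv so λ = h/(mv) ∝ 1/m.
λ_n/λ_X = m_X/m_n = 2.680 × 10⁻²⁵/1.675 × 10⁻²⁷ = 160.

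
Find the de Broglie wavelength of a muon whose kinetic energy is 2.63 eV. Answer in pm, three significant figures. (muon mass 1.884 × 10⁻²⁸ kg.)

KE = 2.63 eV = 4.213 × 10⁻¹⁹ J.
p = √(2mKE) = √(2 × 1.884 × 10⁻²⁸ × 4.213 × 10⁻¹⁹) = 1.260 × 10⁻²³ kg·m/s.
λ = h/p = 6.626 × 10⁻³⁴ / 1.260 × 10⁻²³ = 5.26 × 10⁻¹¹ m = 52.6 pm.

λ = 52.6 pm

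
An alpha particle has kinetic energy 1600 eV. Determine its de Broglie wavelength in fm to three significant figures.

λ = 359 fm

KE = 1600 eV = 2.563 × 10⁻¹⁶ J.
p = √(2mKE) = √(2 × 6.645 × 10⁻²⁷ × 2.563 × 10⁻¹⁶) = 1.846 × 10⁻²¹ kg·m/s.
λ = h/p = 6.626 × 10⁻³⁴ / 1.846 × 10⁻²¹ = 3.59 × 10⁻¹³ m = 359 fm.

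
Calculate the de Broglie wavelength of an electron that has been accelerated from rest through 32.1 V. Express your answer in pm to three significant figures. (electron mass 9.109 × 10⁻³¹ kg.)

λ = 216 pm

KE = eV = 1.602 × 10⁻¹⁹ × 32.10 = 5.142 × 10⁻¹⁸ J.
p = √(2mKE) = √(2 × 9.109 × 10⁻³¹ × 5.142 × 10⁻¹⁸) = 3.061 × 10⁻²⁴ kg·m/s.
λ = h/p = 6.626 × 10⁻³⁴ / 3.061 × 10⁻²⁴ = 2.16 × 10⁻¹⁰ m = 216 pm.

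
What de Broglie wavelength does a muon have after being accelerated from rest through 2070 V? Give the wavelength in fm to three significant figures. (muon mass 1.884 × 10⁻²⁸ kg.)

λ = 1870 fm

KE = eV = 1.602 × 10⁻¹⁹ × 2070 = 3.316 × 10⁻¹⁶ J.
p = √(2mKE) = √(2 × 1.884 × 10⁻²⁸ × 3.316 × 10⁻¹⁶) = 3.535 × 10⁻²² kg·m/s.
λ = h/p = 6.626 × 10⁻³⁴ / 3.535 × 10⁻²² = 1.87 × 10⁻¹² m = 1870 fm.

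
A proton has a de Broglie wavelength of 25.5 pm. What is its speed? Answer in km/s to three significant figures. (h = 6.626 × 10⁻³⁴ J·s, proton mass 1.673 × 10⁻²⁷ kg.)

p = h/λ = 6.626 × 10⁻³⁴ / 2.550 × 10⁻¹¹ = 2.598 × 10⁻²³ kg·m/s.
v = p/m = 2.598 × 10⁻²³ / 1.673 × 10⁻²⁷ = 1.55 × 10⁴ m/s = 15.5 km/s.

v = 15.5 km/s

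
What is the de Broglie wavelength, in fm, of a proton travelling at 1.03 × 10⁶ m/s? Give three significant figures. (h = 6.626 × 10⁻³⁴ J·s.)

p = mv = 1.673 × 10⁻²⁷ × 1.03 × 10⁶ = 1.723 × 10⁻²¹ kg·m/s.
λ = h/p = 6.626 × 10⁻³⁴ / 1.723 × 10⁻²¹ = 3.85 × 10⁻¹³ m = 385 fm.

λ = 385 fm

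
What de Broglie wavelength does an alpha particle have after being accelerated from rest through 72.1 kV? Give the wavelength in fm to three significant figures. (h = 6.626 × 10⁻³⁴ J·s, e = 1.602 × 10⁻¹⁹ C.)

KE = 2eV = 2 × 1.602 × 10⁻¹⁹ × 7.210 × 10⁴ = 2.310 × 10⁻¹⁴ J.
p = √(2mKE) = √(2 × 6.645 × 10⁻²⁷ × 2.310 × 10⁻¹⁴) = 1.752 × 10⁻²⁰ kg·m/s.
λ = h/p = 6.626 × 10⁻³⁴ / 1.752 × 10⁻²⁰ = 3.78 × 10⁻¹⁴ m = 37.8 fm.

λ = 37.8 fm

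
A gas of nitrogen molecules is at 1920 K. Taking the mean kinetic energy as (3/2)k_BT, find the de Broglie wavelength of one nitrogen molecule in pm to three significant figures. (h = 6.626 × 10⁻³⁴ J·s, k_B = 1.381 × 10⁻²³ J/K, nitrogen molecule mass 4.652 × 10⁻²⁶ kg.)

KE = (3/2)k_BT = 1.5 × 1.381 × 10⁻²³ × 1920 = 3.977 × 10⁻²⁰ J.
p = √(2mKE) = √(2 × 4.652 × 10⁻²⁶ × 3.977 × 10⁻²⁰) = 6.083 × 10⁻²³ kg·m/s.
λ = h/p = 1.09 × 10⁻¹¹ m = 10.9 pm.

λ = 10.9 pm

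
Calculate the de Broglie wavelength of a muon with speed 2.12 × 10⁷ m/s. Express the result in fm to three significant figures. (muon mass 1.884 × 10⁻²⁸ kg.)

λ = 166 fm

p = mv = 1.884 × 10⁻²⁸ × 2.12 × 10⁷ = 3.994 × 10⁻²¹ kg·m/s.
λ = h/p = 6.626 × 10⁻³⁴ / 3.994 × 10⁻²¹ = 1.66 × 10⁻¹³ m = 166 fm.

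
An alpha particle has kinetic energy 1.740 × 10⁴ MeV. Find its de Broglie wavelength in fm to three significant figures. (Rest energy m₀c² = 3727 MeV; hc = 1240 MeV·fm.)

λ = 0.0596 fm

Total energy E = KE + m₀c² = 1.740 × 10⁴ + 3727 = 21127 MeV.
(pc)² = E² − (m₀c²)² = (21127)² − (3727)² = 4.325 × 10⁸ MeV², so pc = 2.080 × 10⁴ MeV.
λ = hc/(pc) = 1240 MeV·fm / 2.080 × 10⁴ MeV = 0.0596 fm.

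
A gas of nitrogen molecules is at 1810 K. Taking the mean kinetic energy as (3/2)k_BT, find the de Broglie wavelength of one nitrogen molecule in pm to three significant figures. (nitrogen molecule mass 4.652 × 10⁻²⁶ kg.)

λ = 11.2 pm

KE = (3/2)k_BT = 1.5 × 1.381 × 10⁻²³ × 1810 = 3.749 × 10⁻²⁰ J.
p = √(2mKE) = √(2 × 4.652 × 10⁻²⁶ × 3.749 × 10⁻²⁰) = 5.906 × 10⁻²³ kg·m/s.
λ = h/p = 1.12 × 10⁻¹¹ m = 11.2 pm.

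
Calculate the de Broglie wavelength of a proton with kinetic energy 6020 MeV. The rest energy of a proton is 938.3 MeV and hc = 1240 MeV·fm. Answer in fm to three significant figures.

Total energy E = KE + m₀c² = 6020 + 938.3 = 6958.3 MeV.
(pc)² = E² − (m₀c²)² = (6958.3)² − (938.3)² = 4.754 × 10⁷ MeV², so pc = 6895 MeV.
λ = hc/(pc) = 1240 MeV·fm / 6895 MeV = 0.180 fm.

λ = 0.180 fm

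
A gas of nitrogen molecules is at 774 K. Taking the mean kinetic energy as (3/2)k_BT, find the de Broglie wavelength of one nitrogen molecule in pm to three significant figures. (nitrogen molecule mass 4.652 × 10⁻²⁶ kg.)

KE = (3/2)k_BT = 1.5 × 1.381 × 10⁻²³ × 774 = 1.603 × 10⁻²⁰ J.
p = √(2mKE) = √(2 × 4.652 × 10⁻²⁶ × 1.603 × 10⁻²⁰) = 3.862 × 10⁻²³ kg·m/s.
λ = h/p = 1.72 × 10⁻¹¹ m = 17.2 pm.

λ = 17.2 pm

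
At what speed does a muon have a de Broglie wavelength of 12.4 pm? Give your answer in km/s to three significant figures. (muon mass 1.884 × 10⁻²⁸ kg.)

p = h/λ = 6.626 × 10⁻³⁴ / 1.240 × 10⁻¹¹ = 5.344 × 10⁻²³ kg·m/s.
v = p/m = 5.344 × 10⁻²³ / 1.884 × 10⁻²⁸ = 2.84 × 10⁵ m/s = 284 km/s.

v = 284 km/s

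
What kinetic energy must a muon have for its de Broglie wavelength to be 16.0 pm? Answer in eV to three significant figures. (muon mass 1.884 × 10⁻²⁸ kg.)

KE = 28.4 eV

p = h/λ = 6.626 × 10⁻³⁴ / 1.600 × 10⁻¹¹ = 4.141 × 10⁻²³ kg·m/s.
KE = p²/(2m) = (4.141 × 10⁻²³)² / (2 × 1.884 × 10⁻²⁸) = 4.551 × 10⁻¹⁸ J = 28.4 eV.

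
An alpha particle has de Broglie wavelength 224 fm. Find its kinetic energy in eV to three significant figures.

KE = 4110 eV

p = h/λ = 6.626 × 10⁻³⁴ / 2.240 × 10⁻¹³ = 2.958 × 10⁻²¹ kg·m/s.
KE = p²/(2m) = (2.958 × 10⁻²¹)² / (2 × 6.645 × 10⁻²⁷) = 6.584 × 10⁻¹⁶ J = 4110 eV.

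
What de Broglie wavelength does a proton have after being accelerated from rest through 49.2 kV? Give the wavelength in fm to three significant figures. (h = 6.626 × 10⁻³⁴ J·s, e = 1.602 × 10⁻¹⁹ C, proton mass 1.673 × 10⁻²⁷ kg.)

KE = eV = 1.602 × 10⁻¹⁹ × 4.920 × 10⁴ = 7.882 × 10⁻¹⁵ J.
p = √(2mKE) = √(2 × 1.673 × 10⁻²⁷ × 7.882 × 10⁻¹⁵) = 5.135 × 10⁻²¹ kg·m/s.
λ = h/p = 6.626 × 10⁻³⁴ / 5.135 × 10⁻²¹ = 1.29 × 10⁻¹³ m = 129 fm.

λ = 129 fm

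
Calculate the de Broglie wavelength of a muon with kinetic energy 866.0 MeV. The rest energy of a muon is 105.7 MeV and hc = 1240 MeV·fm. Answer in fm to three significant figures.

Total energy E = KE + m₀c² = 866.0 + 105.7 = 971.7 MeV.
(pc)² = E² − (m₀c²)² = (971.7)² − (105.7)² = 9.330 × 10⁵ MeV², so pc = 965.9 MeV.
λ = hc/(pc) = 1240 MeV·fm / 965.9 MeV = 1.28 fm.

λ = 1.28 fm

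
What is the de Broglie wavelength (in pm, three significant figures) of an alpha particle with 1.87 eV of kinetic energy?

KE = 1.87 eV = 2.996 × 10⁻¹⁹ J.
p = √(2mKE) = √(2 × 6.645 × 10⁻²⁷ × 2.996 × 10⁻¹⁹) = 6.310 × 10⁻²³ kg·m/s.
λ = h/p = 6.626 × 10⁻³⁴ / 6.310 × 10⁻²³ = 1.05 × 10⁻¹¹ m = 10.5 pm.

λ = 10.5 pm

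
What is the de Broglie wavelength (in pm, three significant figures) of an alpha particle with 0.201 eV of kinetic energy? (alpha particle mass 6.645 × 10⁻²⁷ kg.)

KE = 0.201 eV = 3.220 × 10⁻²⁰ J.
p = √(2mKE) = √(2 × 6.645 × 10⁻²⁷ × 3.220 × 10⁻²⁰) = 2.069 × 10⁻²³ kg·m/s.
λ = h/p = 6.626 × 10⁻³⁴ / 2.069 × 10⁻²³ = 3.20 × 10⁻¹¹ m = 32.0 pm.

λ = 32.0 pm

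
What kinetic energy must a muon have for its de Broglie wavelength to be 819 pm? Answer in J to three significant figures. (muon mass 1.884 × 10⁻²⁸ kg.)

p = h/λ = 6.626 × 10⁻³⁴ / 8.190 × 10⁻¹⁰ = 8.090 × 10⁻²⁵ kg·m/s.
KE = p²/(2m) = (8.090 × 10⁻²⁵)² / (2 × 1.884 × 10⁻²⁸) = 1.737 × 10⁻²¹ J = 1.74 × 10⁻²¹ J.

KE = 1.74 × 10⁻²¹ J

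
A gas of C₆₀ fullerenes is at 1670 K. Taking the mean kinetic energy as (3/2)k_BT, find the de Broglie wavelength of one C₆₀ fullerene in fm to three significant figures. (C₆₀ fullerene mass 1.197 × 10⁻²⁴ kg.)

λ = 2300 fm

KE = (3/2)k_BT = 1.5 × 1.381 × 10⁻²³ × 1670 = 3.459 × 10⁻²⁰ J.
p = √(2mKE) = √(2 × 1.197 × 10⁻²⁴ × 3.459 × 10⁻²⁰) = 2.878 × 10⁻²² kg·m/s.
λ = h/p = 2.30 × 10⁻¹² m = 2300 fm.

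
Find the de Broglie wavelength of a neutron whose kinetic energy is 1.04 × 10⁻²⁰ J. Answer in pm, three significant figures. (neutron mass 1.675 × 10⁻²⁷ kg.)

p = √(2mKE) = √(2 × 1.675 × 10⁻²⁷ × 1.040 × 10⁻²⁰) = 5.903 × 10⁻²⁴ kg·m/s.
λ = h/p = 6.626 × 10⁻³⁴ / 5.903 × 10⁻²⁴ = 1.12 × 10⁻¹⁰ m = 112 pm.

λ = 112 pm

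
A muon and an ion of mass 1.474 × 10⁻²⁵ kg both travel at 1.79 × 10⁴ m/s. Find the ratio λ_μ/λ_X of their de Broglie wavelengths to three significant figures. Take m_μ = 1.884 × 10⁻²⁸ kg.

λ_μ/λ_X = 782

At fixed v, p = mv so λ = h/(mv) ∝ 1/m.
λ_μ/λ_X = m_X/m_μ = 1.474 × 10⁻²⁵/1.884 × 10⁻²⁸ = 782.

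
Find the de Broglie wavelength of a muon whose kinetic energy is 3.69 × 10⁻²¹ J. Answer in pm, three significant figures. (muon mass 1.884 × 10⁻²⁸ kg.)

p = √(2mKE) = √(2 × 1.884 × 10⁻²⁸ × 3.690 × 10⁻²¹) = 1.179 × 10⁻²⁴ kg·m/s.
λ = h/p = 6.626 × 10⁻³⁴ / 1.179 × 10⁻²⁴ = 5.62 × 10⁻¹⁰ m = 562 pm.

λ = 562 pm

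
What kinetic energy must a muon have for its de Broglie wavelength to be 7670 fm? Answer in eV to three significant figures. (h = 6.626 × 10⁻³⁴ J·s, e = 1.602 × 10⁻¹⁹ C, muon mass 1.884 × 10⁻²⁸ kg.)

p = h/λ = 6.626 × 10⁻³⁴ / 7.670 × 10⁻¹² = 8.639 × 10⁻²³ kg·m/s.
KE = p²/(2m) = (8.639 × 10⁻²³)² / (2 × 1.884 × 10⁻²⁸) = 1.981 × 10⁻¹⁷ J = 124 eV.

KE = 124 eV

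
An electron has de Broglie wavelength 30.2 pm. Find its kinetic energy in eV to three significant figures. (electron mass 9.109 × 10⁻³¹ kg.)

p = h/λ = 6.626 × 10⁻³⁴ / 3.020 × 10⁻¹¹ = 2.194 × 10⁻²³ kg·m/s.
KE = p²/(2m) = (2.194 × 10⁻²³)² / (2 × 9.109 × 10⁻³¹) = 2.642 × 10⁻¹⁶ J = 1650 eV.

KE = 1650 eV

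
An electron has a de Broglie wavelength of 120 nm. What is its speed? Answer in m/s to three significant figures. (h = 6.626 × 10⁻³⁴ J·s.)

p = h/λ = 6.626 × 10⁻³⁴ / 1.200 × 10⁻⁷ = 5.522 × 10⁻²⁷ kg·m/s.
v = p/m = 5.522 × 10⁻²⁷ / 9.109 × 10⁻³¹ = 6.06 × 10³ m/s = 6060 m/s.

v = 6060 m/s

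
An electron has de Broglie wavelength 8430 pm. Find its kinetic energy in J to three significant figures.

KE = 3.39 × 10⁻²¹ J

p = h/λ = 6.626 × 10⁻³⁴ / 8.430 × 10⁻⁹ = 7.860 × 10⁻²⁶ kg·m/s.
KE = p²/(2m) = (7.860 × 10⁻²⁶)² / (2 × 9.109 × 10⁻³¹) = 3.391 × 10⁻²¹ J = 3.39 × 10⁻²¹ J.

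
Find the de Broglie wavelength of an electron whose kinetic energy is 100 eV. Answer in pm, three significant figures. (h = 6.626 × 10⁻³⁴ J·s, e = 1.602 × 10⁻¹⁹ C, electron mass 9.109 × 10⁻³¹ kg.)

λ = 123 pm

KE = 100 eV = 1.602 × 10⁻¹⁷ J.
p = √(2mKE) = √(2 × 9.109 × 10⁻³¹ × 1.602 × 10⁻¹⁷) = 5.402 × 10⁻²⁴ kg·m/s.
λ = h/p = 6.626 × 10⁻³⁴ / 5.402 × 10⁻²⁴ = 1.23 × 10⁻¹⁰ m = 123 pm.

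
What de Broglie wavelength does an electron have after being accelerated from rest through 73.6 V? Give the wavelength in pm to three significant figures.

λ = 143 pm

KE = eV = 1.602 × 10⁻¹⁹ × 73.60 = 1.179 × 10⁻¹⁷ J.
p = √(2mKE) = √(2 × 9.109 × 10⁻³¹ × 1.179 × 10⁻¹⁷) = 4.635 × 10⁻²⁴ kg·m/s.
λ = h/p = 6.626 × 10⁻³⁴ / 4.635 × 10⁻²⁴ = 1.43 × 10⁻¹⁰ m = 143 pm.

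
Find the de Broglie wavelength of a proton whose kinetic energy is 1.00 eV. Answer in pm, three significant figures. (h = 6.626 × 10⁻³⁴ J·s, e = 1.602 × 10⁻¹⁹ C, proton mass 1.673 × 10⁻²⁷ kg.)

λ = 28.6 pm

KE = 1.00 eV = 1.602 × 10⁻¹⁹ J.
p = √(2mKE) = √(2 × 1.673 × 10⁻²⁷ × 1.602 × 10⁻¹⁹) = 2.315 × 10⁻²³ kg·m/s.
λ = h/p = 6.626 × 10⁻³⁴ / 2.315 × 10⁻²³ = 2.86 × 10⁻¹¹ m = 28.6 pm.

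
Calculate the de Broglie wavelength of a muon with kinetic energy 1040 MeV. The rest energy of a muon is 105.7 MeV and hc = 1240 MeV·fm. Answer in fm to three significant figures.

λ = 1.09 fm

Total energy E = KE + m₀c² = 1040 + 105.7 = 1145.7 MeV.
(pc)² = E² − (m₀c²)² = (1145.7)² − (105.7)² = 1.301 × 10⁶ MeV², so pc = 1141 MeV.
λ = hc/(pc) = 1240 MeV·fm / 1141 MeV = 1.09 fm.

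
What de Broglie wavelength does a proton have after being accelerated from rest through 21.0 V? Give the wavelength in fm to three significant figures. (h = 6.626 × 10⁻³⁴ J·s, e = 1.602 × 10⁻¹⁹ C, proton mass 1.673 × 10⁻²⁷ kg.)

KE = eV = 1.602 × 10⁻¹⁹ × 21.00 = 3.364 × 10⁻¹⁸ J.
p = √(2mKE) = √(2 × 1.673 × 10⁻²⁷ × 3.364 × 10⁻¹⁸) = 1.061 × 10⁻²² kg·m/s.
λ = h/p = 6.626 × 10⁻³⁴ / 1.061 × 10⁻²² = 6.25 × 10⁻¹² m = 6250 fm.

λ = 6250 fm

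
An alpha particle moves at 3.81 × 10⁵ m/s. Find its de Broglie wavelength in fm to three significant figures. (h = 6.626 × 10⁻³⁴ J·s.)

p = mv = 6.645 × 10⁻²⁷ × 3.81 × 10⁵ = 2.532 × 10⁻²¹ kg·m/s.
λ = h/p = 6.626 × 10⁻³⁴ / 2.532 × 10⁻²¹ = 2.62 × 10⁻¹³ m = 262 fm.

λ = 262 fm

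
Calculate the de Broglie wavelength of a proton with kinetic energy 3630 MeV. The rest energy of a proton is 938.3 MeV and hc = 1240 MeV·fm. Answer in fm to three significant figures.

λ = 0.277 fm

Total energy E = KE + m₀c² = 3630 + 938.3 = 4568.3 MeV.
(pc)² = E² − (m₀c²)² = (4568.3)² − (938.3)² = 1.999 × 10⁷ MeV², so pc = 4471 MeV.
λ = hc/(pc) = 1240 MeV·fm / 4471 MeV = 0.277 fm.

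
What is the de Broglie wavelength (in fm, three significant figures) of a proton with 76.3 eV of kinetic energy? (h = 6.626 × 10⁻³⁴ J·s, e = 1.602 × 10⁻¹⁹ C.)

λ = 3280 fm

KE = 76.3 eV = 1.222 × 10⁻¹⁷ J.
p = √(2mKE) = √(2 × 1.673 × 10⁻²⁷ × 1.222 × 10⁻¹⁷) = 2.022 × 10⁻²² kg·m/s.
λ = h/p = 6.626 × 10⁻³⁴ / 2.022 × 10⁻²² = 3.28 × 10⁻¹² m = 3280 fm.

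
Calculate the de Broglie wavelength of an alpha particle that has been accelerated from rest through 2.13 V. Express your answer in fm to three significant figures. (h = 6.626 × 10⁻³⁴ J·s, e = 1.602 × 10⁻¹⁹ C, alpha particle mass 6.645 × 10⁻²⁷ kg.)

λ = 6960 fm

KE = 2eV = 2 × 1.602 × 10⁻¹⁹ × 2.130 = 6.825 × 10⁻¹⁹ J.
p = √(2mKE) = √(2 × 6.645 × 10⁻²⁷ × 6.825 × 10⁻¹⁹) = 9.524 × 10⁻²³ kg·m/s.
λ = h/p = 6.626 × 10⁻³⁴ / 9.524 × 10⁻²³ = 6.96 × 10⁻¹² m = 6960 fm.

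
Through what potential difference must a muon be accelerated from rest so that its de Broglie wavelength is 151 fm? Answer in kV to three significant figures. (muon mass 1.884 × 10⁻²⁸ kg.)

p = h/λ = 6.626 × 10⁻³⁴ / 1.510 × 10⁻¹³ = 4.388 × 10⁻²¹ kg·m/s.
KE = p²/(2m) = 5.110 × 10⁻¹⁴ J.
V = KE/e = 5.110 × 10⁻¹⁴ / (1.602 × 10⁻¹⁹) = 319 kV.

V = 319 kV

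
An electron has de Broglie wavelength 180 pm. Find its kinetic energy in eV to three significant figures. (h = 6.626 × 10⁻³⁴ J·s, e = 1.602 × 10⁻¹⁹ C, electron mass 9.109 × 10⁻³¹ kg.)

KE = 46.4 eV

p = h/λ = 6.626 × 10⁻³⁴ / 1.800 × 10⁻¹⁰ = 3.681 × 10⁻²⁴ kg·m/s.
KE = p²/(2m) = (3.681 × 10⁻²⁴)² / (2 × 9.109 × 10⁻³¹) = 7.438 × 10⁻¹⁸ J = 46.4 eV.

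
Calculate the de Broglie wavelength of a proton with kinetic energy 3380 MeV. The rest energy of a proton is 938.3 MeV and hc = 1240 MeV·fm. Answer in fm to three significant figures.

λ = 0.294 fm

Total energy E = KE + m₀c² = 3380 + 938.3 = 4318.3 MeV.
(pc)² = E² − (m₀c²)² = (4318.3)² − (938.3)² = 1.777 × 10⁷ MeV², so pc = 4215 MeV.
λ = hc/(pc) = 1240 MeV·fm / 4215 MeV = 0.294 fm.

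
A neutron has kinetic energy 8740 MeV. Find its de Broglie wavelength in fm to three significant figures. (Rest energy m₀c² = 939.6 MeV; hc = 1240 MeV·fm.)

Total energy E = KE + m₀c² = 8740 + 939.6 = 9679.6 MeV.
(pc)² = E² − (m₀c²)² = (9679.6)² − (939.6)² = 9.281 × 10⁷ MeV², so pc = 9634 MeV.
λ = hc/(pc) = 1240 MeV·fm / 9634 MeV = 0.129 fm.

λ = 0.129 fm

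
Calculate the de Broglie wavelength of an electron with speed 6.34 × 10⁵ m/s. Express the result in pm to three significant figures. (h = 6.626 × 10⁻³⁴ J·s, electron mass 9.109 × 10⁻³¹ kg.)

λ = 1150 pm

p = mv = 9.109 × 10⁻³¹ × 6.34 × 10⁵ = 5.775 × 10⁻²⁵ kg·m/s.
λ = h/p = 6.626 × 10⁻³⁴ / 5.775 × 10⁻²⁵ = 1.15 × 10⁻⁹ m = 1150 pm.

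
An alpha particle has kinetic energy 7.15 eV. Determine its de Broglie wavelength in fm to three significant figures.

λ = 5370 fm

KE = 7.15 eV = 1.145 × 10⁻¹⁸ J.
p = √(2mKE) = √(2 × 6.645 × 10⁻²⁷ × 1.145 × 10⁻¹⁸) = 1.234 × 10⁻²² kg·m/s.
λ = h/p = 6.626 × 10⁻³⁴ / 1.234 × 10⁻²² = 5.37 × 10⁻¹² m = 5370 fm.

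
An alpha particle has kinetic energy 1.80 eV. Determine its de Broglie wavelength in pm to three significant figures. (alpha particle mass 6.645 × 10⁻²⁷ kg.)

λ = 10.7 pm

KE = 1.80 eV = 2.884 × 10⁻¹⁹ J.
p = √(2mKE) = √(2 × 6.645 × 10⁻²⁷ × 2.884 × 10⁻¹⁹) = 6.191 × 10⁻²³ kg·m/s.
λ = h/p = 6.626 × 10⁻³⁴ / 6.191 × 10⁻²³ = 1.07 × 10⁻¹¹ m = 10.7 pm.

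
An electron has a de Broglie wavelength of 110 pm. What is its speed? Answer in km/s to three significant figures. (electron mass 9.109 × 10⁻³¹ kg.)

p = h/λ = 6.626 × 10⁻³⁴ / 1.100 × 10⁻¹⁰ = 6.024 × 10⁻²⁴ kg·m/s.
v = p/m = 6.024 × 10⁻²⁴ / 9.109 × 10⁻³¹ = 6.61 × 10⁶ m/s = 6610 km/s.

v = 6610 km/s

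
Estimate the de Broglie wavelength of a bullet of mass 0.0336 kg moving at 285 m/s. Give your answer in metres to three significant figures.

λ = 6.92 × 10⁻³⁵ m

p = mv = 0.0336 × 285 = 9.576 kg·m/s.
λ = h/p = 6.626 × 10⁻³⁴ / 9.576 = 6.92 × 10⁻³⁵ m.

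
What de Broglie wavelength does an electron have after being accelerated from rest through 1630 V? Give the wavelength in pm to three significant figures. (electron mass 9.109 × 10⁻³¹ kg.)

λ = 30.4 pm

KE = eV = 1.602 × 10⁻¹⁹ × 1630 = 2.611 × 10⁻¹⁶ J.
p = √(2mKE) = √(2 × 9.109 × 10⁻³¹ × 2.611 × 10⁻¹⁶) = 2.181 × 10⁻²³ kg·m/s.
λ = h/p = 6.626 × 10⁻³⁴ / 2.181 × 10⁻²³ = 3.04 × 10⁻¹¹ m = 30.4 pm.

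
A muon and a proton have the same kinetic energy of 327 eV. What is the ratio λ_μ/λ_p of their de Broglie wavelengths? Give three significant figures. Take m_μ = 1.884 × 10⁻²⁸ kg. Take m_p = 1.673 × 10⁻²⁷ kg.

λ_μ/λ_p = 2.98

At fixed KE, p = √(2mKE) so λ = h/p ∝ 1/√m.
λ_μ/λ_p = √(m_p/m_μ) = √(1.673 × 10⁻²⁷/1.884 × 10⁻²⁸) = √(8.880) = 2.98.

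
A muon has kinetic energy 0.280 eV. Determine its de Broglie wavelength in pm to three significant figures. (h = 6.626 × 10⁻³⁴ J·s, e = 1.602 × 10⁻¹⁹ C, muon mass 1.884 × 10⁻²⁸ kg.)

KE = 0.280 eV = 4.486 × 10⁻²⁰ J.
p = √(2mKE) = √(2 × 1.884 × 10⁻²⁸ × 4.486 × 10⁻²⁰) = 4.111 × 10⁻²⁴ kg·m/s.
λ = h/p = 6.626 × 10⁻³⁴ / 4.111 × 10⁻²⁴ = 1.61 × 10⁻¹⁰ m = 161 pm.

λ = 161 pm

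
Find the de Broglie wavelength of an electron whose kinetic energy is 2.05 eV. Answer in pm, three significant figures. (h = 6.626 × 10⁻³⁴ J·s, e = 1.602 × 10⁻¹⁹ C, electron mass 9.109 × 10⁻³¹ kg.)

KE = 2.05 eV = 3.284 × 10⁻¹⁹ J.
p = √(2mKE) = √(2 × 9.109 × 10⁻³¹ × 3.284 × 10⁻¹⁹) = 7.735 × 10⁻²⁵ kg·m/s.
λ = h/p = 6.626 × 10⁻³⁴ / 7.735 × 10⁻²⁵ = 8.57 × 10⁻¹⁰ m = 857 pm.

λ = 857 pm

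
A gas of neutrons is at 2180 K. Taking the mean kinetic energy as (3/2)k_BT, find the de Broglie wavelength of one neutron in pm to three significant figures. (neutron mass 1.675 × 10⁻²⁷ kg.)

λ = 53.9 pm

KE = (3/2)k_BT = 1.5 × 1.381 × 10⁻²³ × 2180 = 4.516 × 10⁻²⁰ J.
p = √(2mKE) = √(2 × 1.675 × 10⁻²⁷ × 4.516 × 10⁻²⁰) = 1.230 × 10⁻²³ kg·m/s.
λ = h/p = 5.39 × 10⁻¹¹ m = 53.9 pm.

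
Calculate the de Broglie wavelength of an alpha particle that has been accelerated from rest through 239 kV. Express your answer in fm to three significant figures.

λ = 20.8 fm

KE = 2eV = 2 × 1.602 × 10⁻¹⁹ × 2.390 × 10⁵ = 7.658 × 10⁻¹⁴ J.
p = √(2mKE) = √(2 × 6.645 × 10⁻²⁷ × 7.658 × 10⁻¹⁴) = 3.190 × 10⁻²⁰ kg·m/s.
λ = h/p = 6.626 × 10⁻³⁴ / 3.190 × 10⁻²⁰ = 2.08 × 10⁻¹⁴ m = 20.8 fm.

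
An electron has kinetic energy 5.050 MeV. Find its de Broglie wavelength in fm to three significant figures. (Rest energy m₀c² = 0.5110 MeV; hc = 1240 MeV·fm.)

λ = 224 fm

Total energy E = KE + m₀c² = 5.050 + 0.5110 = 5.5610 MeV.
(pc)² = E² − (m₀c²)² = (5.5610)² − (0.5110)² = 30.66 MeV², so pc = 5.537 MeV.
λ = hc/(pc) = 1240 MeV·fm / 5.537 MeV = 224 fm.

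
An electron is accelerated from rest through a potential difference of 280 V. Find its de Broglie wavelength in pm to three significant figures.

λ = 73.3 pm

KE = eV = 1.602 × 10⁻¹⁹ × 280.0 = 4.486 × 10⁻¹⁷ J.
p = √(2mKE) = √(2 × 9.109 × 10⁻³¹ × 4.486 × 10⁻¹⁷) = 9.040 × 10⁻²⁴ kg·m/s.
λ = h/p = 6.626 × 10⁻³⁴ / 9.040 × 10⁻²⁴ = 7.33 × 10⁻¹¹ m = 73.3 pm.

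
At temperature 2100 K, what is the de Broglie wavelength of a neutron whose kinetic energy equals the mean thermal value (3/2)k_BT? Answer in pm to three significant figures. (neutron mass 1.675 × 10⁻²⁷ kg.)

λ = 54.9 pm

KE = (3/2)k_BT = 1.5 × 1.381 × 10⁻²³ × 2100 = 4.350 × 10⁻²⁰ J.
p = √(2mKE) = √(2 × 1.675 × 10⁻²⁷ × 4.350 × 10⁻²⁰) = 1.207 × 10⁻²³ kg·m/s.
λ = h/p = 5.49 × 10⁻¹¹ m = 54.9 pm.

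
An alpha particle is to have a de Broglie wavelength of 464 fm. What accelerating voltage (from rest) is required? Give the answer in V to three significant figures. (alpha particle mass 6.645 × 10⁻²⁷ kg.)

V = 479 V

p = h/λ = 6.626 × 10⁻³⁴ / 4.640 × 10⁻¹³ = 1.428 × 10⁻²¹ kg·m/s.
KE = p²/(2m) = 1.534 × 10⁻¹⁶ J.
V = KE/2e = 1.534 × 10⁻¹⁶ / (2 × 1.602 × 10⁻¹⁹) = 479 V.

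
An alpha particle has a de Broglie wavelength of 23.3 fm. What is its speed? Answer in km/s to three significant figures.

p = h/λ = 6.626 × 10⁻³⁴ / 2.330 × 10⁻¹⁴ = 2.844 × 10⁻²⁰ kg·m/s.
v = p/m = 2.844 × 10⁻²⁰ / 6.645 × 10⁻²⁷ = 4.28 × 10⁶ m/s = 4280 km/s.

v = 4280 km/s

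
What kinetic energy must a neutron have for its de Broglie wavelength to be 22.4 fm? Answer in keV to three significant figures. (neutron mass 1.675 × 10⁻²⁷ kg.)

KE = 1630 keV

p = h/λ = 6.626 × 10⁻³⁴ / 2.240 × 10⁻¹⁴ = 2.958 × 10⁻²⁰ kg·m/s.
KE = p²/(2m) = (2.958 × 10⁻²⁰)² / (2 × 1.675 × 10⁻²⁷) = 2.612 × 10⁻¹³ J = 1630 keV.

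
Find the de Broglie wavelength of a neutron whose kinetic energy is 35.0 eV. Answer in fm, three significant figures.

λ = 4830 fm

KE = 35.0 eV = 5.607 × 10⁻¹⁸ J.
p = √(2mKE) = √(2 × 1.675 × 10⁻²⁷ × 5.607 × 10⁻¹⁸) = 1.371 × 10⁻²² kg·m/s.
λ = h/p = 6.626 × 10⁻³⁴ / 1.371 × 10⁻²² = 4.83 × 10⁻¹² m = 4830 fm.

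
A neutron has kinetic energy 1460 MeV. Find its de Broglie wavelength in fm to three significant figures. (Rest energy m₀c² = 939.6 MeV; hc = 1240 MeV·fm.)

Total energy E = KE + m₀c² = 1460 + 939.6 = 2399.6 MeV.
(pc)² = E² − (m₀c²)² = (2399.6)² − (939.6)² = 4.875 × 10⁶ MeV², so pc = 2208 MeV.
λ = hc/(pc) = 1240 MeV·fm / 2208 MeV = 0.562 fm.

λ = 0.562 fm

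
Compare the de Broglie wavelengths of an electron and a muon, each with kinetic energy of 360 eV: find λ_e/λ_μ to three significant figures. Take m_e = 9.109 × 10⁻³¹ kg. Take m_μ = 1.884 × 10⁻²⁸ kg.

λ_e/λ_μ = 14.4

At fixed KE, p = √(2mKE) so λ = h/p ∝ 1/√m.
λ_e/λ_μ = √(m_μ/m_e) = √(1.884 × 10⁻²⁸/9.109 × 10⁻³¹) = √(206.8) = 14.4.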